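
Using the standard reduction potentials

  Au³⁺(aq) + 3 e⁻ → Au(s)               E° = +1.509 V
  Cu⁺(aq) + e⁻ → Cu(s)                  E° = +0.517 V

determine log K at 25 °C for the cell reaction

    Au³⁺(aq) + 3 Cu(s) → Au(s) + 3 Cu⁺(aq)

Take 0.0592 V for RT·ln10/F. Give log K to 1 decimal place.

log K = 50.3

The Au³⁺/Au couple is reduced (cathode); E°cell = +1.509 − (+0.517) = +0.992 V with n = 3.
At equilibrium E = 0, so log K = nE°cell / 0.0592 = (3)(+0.992) / 0.0592 = 50.3.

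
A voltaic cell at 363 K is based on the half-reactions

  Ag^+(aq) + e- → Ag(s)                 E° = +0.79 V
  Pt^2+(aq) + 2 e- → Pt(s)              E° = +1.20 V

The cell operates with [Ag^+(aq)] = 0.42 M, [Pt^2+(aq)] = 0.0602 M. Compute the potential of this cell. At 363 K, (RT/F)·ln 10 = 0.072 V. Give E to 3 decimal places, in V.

+0.393 V

Since E°(Pt²⁺/Pt) > E°(Ag⁺/Ag), Pt²⁺/Pt serves as the cathode.
E°cell = +1.20 − (+0.79) = +0.41 V, with n = 2 electrons transferred.
For the overall reaction Pt^2+(aq) + 2 Ag(s) → Pt(s) + 2 Ag^+(aq), Q = [Ag^+(aq)]^2 / [Pt^2+(aq)] = 2.93, giving log Q = 0.467.
Applying E = E° − (RT ln10/nF)·log Q gives +0.41 − (0.072/2)(0.467) = +0.393 V.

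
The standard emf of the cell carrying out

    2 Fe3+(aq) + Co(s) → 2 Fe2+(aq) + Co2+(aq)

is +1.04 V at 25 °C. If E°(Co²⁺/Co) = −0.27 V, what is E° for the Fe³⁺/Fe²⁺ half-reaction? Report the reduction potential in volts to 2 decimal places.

+0.77 V

In the reaction as written the Fe³⁺/Fe²⁺ couple is reduced (cathode) and Co²⁺/Co is oxidized (anode), so E°cell = E°(Fe³⁺/Fe²⁺) − E°(Co²⁺/Co).
E°(Fe³⁺/Fe²⁺) = E°cell + E°(anode) = +1.04 + (−0.27) = +0.77 V.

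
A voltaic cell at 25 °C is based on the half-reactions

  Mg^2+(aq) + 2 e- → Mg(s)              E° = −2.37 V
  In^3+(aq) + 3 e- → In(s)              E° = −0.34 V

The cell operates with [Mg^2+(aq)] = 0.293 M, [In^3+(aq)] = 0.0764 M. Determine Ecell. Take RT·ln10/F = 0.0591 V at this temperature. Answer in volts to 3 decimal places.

Since E°(In³⁺/In) > E°(Mg²⁺/Mg), In³⁺/In serves as the cathode.
The standard potential is −0.34 − (−2.37) = +2.03 V and the balanced reaction transfers n = 6 electrons.
For the overall reaction 2 In^3+(aq) + 3 Mg(s) → 2 In(s) + 3 Mg^2+(aq), Q = [Mg^2+(aq)]^3 / [In^3+(aq)]^2 = 4.31, giving log Q = 0.634.
E = E° − (0.0591/n)·log Q = +2.03 − (0.0591/6)(0.634) = +2.024 V.

+2.024 V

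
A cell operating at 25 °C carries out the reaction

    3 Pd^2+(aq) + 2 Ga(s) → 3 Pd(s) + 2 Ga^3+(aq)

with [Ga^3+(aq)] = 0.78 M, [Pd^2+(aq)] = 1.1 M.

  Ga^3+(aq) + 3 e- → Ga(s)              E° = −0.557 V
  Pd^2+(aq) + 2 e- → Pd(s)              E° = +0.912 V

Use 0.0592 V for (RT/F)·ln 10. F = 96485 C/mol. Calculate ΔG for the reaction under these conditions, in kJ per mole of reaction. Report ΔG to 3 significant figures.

−852 kJ/mol

With Pd²⁺/Pd reduced at the cathode, E°cell = +0.912 − (−0.557) = +1.469 V and n = 6.
Here Q = [Ga^3+(aq)]^2 / [Pd^2+(aq)]^3 = 0.457 (log Q = −0.340), giving E = +1.469 − (0.0592/6)·(−0.340) = +1.4724 V.
Then ΔG = −nFE = −6 × 96485 × +1.4724 J/mol = −852 kJ/mol.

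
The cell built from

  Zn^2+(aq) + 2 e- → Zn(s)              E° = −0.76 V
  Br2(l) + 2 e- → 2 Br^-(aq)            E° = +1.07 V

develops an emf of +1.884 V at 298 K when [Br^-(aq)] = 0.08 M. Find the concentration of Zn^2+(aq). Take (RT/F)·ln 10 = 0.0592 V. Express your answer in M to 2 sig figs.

2.3 M

Br₂/Br⁻ is the cathode (higher E°); E°cell = +1.07 − (−0.76) = +1.83 V with n = 2.
Since E = E° − (0.0592/n)·log Q, log Q = n(E° − E)/0.0592 = −1.824.
The balanced reaction is Br2(l) + Zn(s) → 2 Br^-(aq) + Zn^2+(aq), so Q = [Br^-(aq)]^2·[Zn^2+(aq)].
Isolating [Zn^2+(aq)] in Q = 10^{−1.824} yields log [Zn^2+(aq)] = 0.370, i.e. 2.3 M.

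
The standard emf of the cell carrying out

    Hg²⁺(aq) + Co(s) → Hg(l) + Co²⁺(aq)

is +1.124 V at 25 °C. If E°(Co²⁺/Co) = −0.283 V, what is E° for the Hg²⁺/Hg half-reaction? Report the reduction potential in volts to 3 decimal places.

In the reaction as written the Hg²⁺/Hg couple is reduced (cathode) and Co²⁺/Co is oxidized (anode), so E°cell = E°(Hg²⁺/Hg) − E°(Co²⁺/Co).
E°(Hg²⁺/Hg) = E°cell + E°(anode) = +1.124 + (−0.283) = +0.841 V.

+0.841 V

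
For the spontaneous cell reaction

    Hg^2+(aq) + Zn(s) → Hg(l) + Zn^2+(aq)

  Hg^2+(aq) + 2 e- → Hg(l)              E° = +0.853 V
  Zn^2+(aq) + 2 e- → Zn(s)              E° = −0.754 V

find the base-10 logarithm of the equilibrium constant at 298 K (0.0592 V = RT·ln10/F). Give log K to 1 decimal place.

The Hg²⁺/Hg couple is reduced (cathode); E°cell = +0.853 − (−0.754) = +1.607 V with n = 2.
At equilibrium E = 0, so log K = nE°cell / 0.0592 = (2)(+1.607) / 0.0592 = 54.3.

log K = 54.3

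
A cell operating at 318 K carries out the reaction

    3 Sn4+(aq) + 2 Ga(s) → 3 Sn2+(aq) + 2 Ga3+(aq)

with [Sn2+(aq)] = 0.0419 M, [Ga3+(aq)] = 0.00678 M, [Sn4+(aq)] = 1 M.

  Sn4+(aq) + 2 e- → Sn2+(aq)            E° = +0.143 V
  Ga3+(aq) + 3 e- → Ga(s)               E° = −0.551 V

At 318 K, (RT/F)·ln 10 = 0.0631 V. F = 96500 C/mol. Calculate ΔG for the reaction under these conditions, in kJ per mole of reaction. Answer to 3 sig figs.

−453 kJ/mol

The standard cell potential is +0.143 − (−0.551) = +0.694 V, with n = 6 electrons in the balanced equation.
The reaction quotient is ([Sn2+(aq)]^3·[Ga3+(aq)]^2) / [Sn4+(aq)]^3 = 3.38×10^−9; by Nernst, E = +0.694 − (0.0631/6)(−8.471) = +0.7831 V.
ΔG = −nFE = −(6)(96500)(+0.7831) J/mol = −453 kJ/mol.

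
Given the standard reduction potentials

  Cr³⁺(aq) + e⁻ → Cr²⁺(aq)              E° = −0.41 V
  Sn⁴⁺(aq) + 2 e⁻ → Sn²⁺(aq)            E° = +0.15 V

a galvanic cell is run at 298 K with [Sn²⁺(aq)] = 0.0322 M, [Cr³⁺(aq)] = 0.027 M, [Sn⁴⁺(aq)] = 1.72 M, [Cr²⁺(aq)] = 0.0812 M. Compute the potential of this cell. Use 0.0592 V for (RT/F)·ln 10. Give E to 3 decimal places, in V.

The Sn⁴⁺/Sn²⁺ couple has the more positive E°, so it is the cathode; Cr³⁺/Cr²⁺ is the anode.
The standard potential is +0.15 − (−0.41) = +0.56 V and the balanced reaction transfers n = 2 electrons.
For the overall reaction Sn⁴⁺(aq) + 2 Cr²⁺(aq) → Sn²⁺(aq) + 2 Cr³⁺(aq), Q = ([Sn²⁺(aq)]·[Cr³⁺(aq)]^2) / ([Sn⁴⁺(aq)]·[Cr²⁺(aq)]^2) = 0.00207, giving log Q = −2.684.
Applying E = E° − (RT ln10/nF)·log Q gives +0.56 − (0.0592/2)(−2.684) = +0.639 V.

+0.639 V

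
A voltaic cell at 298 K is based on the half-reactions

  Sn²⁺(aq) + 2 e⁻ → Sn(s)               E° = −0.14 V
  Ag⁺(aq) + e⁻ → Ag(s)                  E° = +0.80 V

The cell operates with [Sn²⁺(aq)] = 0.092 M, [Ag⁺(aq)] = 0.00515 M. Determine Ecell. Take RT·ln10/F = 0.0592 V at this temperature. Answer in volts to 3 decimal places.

Ag⁺/Ag is reduced (cathode, E° = +0.80 V) and Sn²⁺/Sn is oxidized (anode).
E°cell = +0.80 − (−0.14) = +0.94 V, with n = 2 electrons transferred.
The balanced reaction is 2 Ag⁺(aq) + Sn(s) → 2 Ag(s) + Sn²⁺(aq), so Q = [Sn²⁺(aq)] / [Ag⁺(aq)]^2 = 3.47×10^3 and log Q = 3.540.
Applying E = E° − (RT ln10/nF)·log Q gives +0.94 − (0.0592/2)(3.540) = +0.835 V.

+0.835 V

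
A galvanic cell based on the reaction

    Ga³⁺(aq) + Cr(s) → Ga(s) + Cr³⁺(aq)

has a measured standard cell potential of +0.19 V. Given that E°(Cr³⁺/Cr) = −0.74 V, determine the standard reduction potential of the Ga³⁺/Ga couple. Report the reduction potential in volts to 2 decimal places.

In the reaction as written the Ga³⁺/Ga couple is reduced (cathode) and Cr³⁺/Cr is oxidized (anode), so E°cell = E°(Ga³⁺/Ga) − E°(Cr³⁺/Cr).
E°(Ga³⁺/Ga) = E°cell + E°(anode) = +0.19 + (−0.74) = −0.55 V.

−0.55 V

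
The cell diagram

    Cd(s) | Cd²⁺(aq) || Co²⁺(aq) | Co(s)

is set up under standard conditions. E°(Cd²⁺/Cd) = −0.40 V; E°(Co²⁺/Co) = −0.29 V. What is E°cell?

By convention the left-hand electrode in cell notation is the anode (oxidation) and the right-hand electrode is the cathode (reduction).
E°cell = E°(right) − E°(left) = −0.29 − (−0.40) = +0.11 V.

+0.11 V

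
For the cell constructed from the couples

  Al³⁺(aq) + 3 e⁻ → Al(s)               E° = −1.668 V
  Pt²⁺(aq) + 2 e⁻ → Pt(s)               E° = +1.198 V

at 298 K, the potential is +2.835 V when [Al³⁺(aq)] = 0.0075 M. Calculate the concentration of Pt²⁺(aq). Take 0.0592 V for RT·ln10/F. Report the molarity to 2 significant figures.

Pt²⁺/Pt is the cathode (higher E°); E°cell = +1.198 − (−1.668) = +2.866 V with n = 6.
Since E = E° − (0.0592/n)·log Q, log Q = n(E° − E)/0.0592 = 3.142.
For 3 Pt²⁺(aq) + 2 Al(s) → 3 Pt(s) + 2 Al³⁺(aq), the reaction quotient is Q = [Al³⁺(aq)]^2 / [Pt²⁺(aq)]^3.
Substituting the known concentrations and solving, log [Pt²⁺(aq)] = −2.464 and [Pt²⁺(aq)] = 0.0034 M.

0.0034 M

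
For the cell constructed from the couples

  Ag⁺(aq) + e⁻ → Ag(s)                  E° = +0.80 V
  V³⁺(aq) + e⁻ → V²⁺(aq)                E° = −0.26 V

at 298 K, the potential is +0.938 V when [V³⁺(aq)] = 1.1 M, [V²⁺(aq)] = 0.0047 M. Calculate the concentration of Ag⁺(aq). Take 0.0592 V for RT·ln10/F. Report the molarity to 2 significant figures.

Ag⁺/Ag is the cathode (higher E°); E°cell = +0.80 − (−0.26) = +1.06 V with n = 1.
From the Nernst equation, log Q = n(E° − E)/0.0592 = 1·(+1.06 − (+0.938))/0.0592 = 2.061.
The balanced reaction is Ag⁺(aq) + V²⁺(aq) → Ag(s) + V³⁺(aq), so Q = [V³⁺(aq)] / ([Ag⁺(aq)]·[V²⁺(aq)]).
Solving for the unknown gives log [Ag⁺(aq)] = 0.308, so [Ag⁺(aq)] ≈ 2.0 M.

2.0 M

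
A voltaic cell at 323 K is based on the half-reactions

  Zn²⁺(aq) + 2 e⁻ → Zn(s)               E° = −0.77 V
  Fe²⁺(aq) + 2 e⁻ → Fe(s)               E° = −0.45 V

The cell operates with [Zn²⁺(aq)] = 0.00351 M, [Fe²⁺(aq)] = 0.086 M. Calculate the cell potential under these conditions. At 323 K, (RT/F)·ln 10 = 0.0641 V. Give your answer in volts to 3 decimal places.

+0.365 V

Since E°(Fe²⁺/Fe) > E°(Zn²⁺/Zn), Fe²⁺/Fe serves as the cathode.
E°cell = −0.45 − (−0.77) = +0.32 V, with n = 2 electrons transferred.
The balanced reaction is Fe²⁺(aq) + Zn(s) → Fe(s) + Zn²⁺(aq), so Q = [Zn²⁺(aq)] / [Fe²⁺(aq)] = 0.0408 and log Q = −1.389.
E = E° − (0.0641/n)·log Q = +0.32 − (0.0641/2)(−1.389) = +0.365 V.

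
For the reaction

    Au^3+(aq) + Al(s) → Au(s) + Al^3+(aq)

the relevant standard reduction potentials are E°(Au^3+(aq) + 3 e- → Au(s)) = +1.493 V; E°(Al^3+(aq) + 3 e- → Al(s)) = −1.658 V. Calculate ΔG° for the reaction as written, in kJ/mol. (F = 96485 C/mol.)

−912 kJ/mol

In the reaction as written Au^3+(aq) is reduced, so the Au³⁺/Au couple is the cathode and Al³⁺/Al is the anode.
E°cell = +1.493 − (−1.658) = +3.151 V; balancing electrons gives n = 3.
ΔG° = −nFE°cell = −(3)(96485)(+3.151) J/mol = −912 kJ/mol.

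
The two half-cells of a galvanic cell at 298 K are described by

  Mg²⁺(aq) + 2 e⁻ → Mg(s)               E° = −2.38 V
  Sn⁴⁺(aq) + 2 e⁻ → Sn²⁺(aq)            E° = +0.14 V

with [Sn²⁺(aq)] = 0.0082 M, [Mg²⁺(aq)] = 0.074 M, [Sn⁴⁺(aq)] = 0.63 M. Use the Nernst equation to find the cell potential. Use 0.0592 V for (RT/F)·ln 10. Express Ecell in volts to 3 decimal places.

+2.609 V

Since E°(Sn⁴⁺/Sn²⁺) > E°(Mg²⁺/Mg), Sn⁴⁺/Sn²⁺ serves as the cathode.
E°cell = E°cat − E°an = +0.14 − (−2.38) = +2.52 V; n = 2.
For the overall reaction Sn⁴⁺(aq) + Mg(s) → Sn²⁺(aq) + Mg²⁺(aq), Q = ([Sn²⁺(aq)]·[Mg²⁺(aq)]) / [Sn⁴⁺(aq)] = 0.000963, giving log Q = −3.016.
E = E° − (0.0592/n)·log Q = +2.52 − (0.0592/2)(−3.016) = +2.609 V.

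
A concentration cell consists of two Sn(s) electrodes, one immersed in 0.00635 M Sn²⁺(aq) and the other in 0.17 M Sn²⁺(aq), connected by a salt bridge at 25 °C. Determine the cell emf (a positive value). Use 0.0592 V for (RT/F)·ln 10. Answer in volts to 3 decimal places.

For a concentration cell E°cell = 0, since both electrodes use the same couple.
The compartment with the higher Sn²⁺(aq) concentration (0.17 M) acts as the cathode; ions are reduced there and produced at the dilute (0.00635 M) anode.
With n = 2, Ecell = −(0.0592/2)·log([dilute]/[conc]) = −(0.0592/2)·log(0.00635/0.17) = +0.042 V.

0.042 V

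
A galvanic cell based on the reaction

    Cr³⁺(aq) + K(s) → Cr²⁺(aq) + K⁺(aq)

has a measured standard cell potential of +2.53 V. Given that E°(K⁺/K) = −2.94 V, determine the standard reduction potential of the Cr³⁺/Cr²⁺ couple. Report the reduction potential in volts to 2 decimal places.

−0.41 V

In the reaction as written the Cr³⁺/Cr²⁺ couple is reduced (cathode) and K⁺/K is oxidized (anode), so E°cell = E°(Cr³⁺/Cr²⁺) − E°(K⁺/K).
E°(Cr³⁺/Cr²⁺) = E°cell + E°(anode) = +2.53 + (−2.94) = −0.41 V.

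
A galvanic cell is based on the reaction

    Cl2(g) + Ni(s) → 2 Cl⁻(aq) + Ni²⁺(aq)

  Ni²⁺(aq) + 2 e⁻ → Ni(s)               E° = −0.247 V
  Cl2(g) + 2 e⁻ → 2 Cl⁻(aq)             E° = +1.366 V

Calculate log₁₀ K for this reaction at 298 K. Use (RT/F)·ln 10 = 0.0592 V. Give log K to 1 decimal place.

log K = 54.5

The Cl₂/Cl⁻ couple is reduced (cathode); E°cell = +1.366 − (−0.247) = +1.613 V with n = 2.
At equilibrium E = 0, so log K = nE°cell / 0.0592 = (2)(+1.613) / 0.0592 = 54.5.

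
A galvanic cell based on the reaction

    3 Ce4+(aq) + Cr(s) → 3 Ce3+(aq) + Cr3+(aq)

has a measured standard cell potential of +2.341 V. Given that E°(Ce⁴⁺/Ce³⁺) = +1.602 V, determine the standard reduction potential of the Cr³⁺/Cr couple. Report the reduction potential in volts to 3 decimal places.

−0.739 V

In the reaction as written the Ce⁴⁺/Ce³⁺ couple is reduced (cathode) and Cr³⁺/Cr is oxidized (anode), so E°cell = E°(Ce⁴⁺/Ce³⁺) − E°(Cr³⁺/Cr).
E°(Cr³⁺/Cr) = E°(cathode) − E°cell = +1.602 − (+2.341) = −0.739 V.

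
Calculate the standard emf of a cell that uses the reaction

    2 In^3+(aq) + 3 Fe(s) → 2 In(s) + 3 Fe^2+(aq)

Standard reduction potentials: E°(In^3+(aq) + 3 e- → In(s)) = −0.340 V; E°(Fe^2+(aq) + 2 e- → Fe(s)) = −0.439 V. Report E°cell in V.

+0.099 V

In^3+(aq) gains electrons, so the In³⁺/In couple is the cathode; the Fe²⁺/Fe couple is the anode.
E°cell = E°(cathode) − E°(anode) = −0.340 − (−0.439) = +0.099 V.
The positive value indicates the reaction is spontaneous as written.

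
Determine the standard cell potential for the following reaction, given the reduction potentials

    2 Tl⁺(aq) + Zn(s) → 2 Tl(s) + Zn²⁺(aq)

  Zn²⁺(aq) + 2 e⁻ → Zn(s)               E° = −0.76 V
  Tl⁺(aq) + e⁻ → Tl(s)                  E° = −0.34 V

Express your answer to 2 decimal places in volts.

+0.42 V

In the reaction as written, Tl⁺(aq) is reduced (cathode) and Zn²⁺(aq) is produced by oxidation at the anode.
E°cell = E°(cathode) − E°(anode) = −0.34 − (−0.76) = +0.42 V.
The positive value indicates the reaction is spontaneous as written.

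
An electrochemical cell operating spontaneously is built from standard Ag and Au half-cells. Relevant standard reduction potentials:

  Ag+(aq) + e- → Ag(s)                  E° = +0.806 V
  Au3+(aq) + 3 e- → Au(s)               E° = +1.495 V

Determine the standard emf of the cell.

+0.689 V

Of the two couples in this cell, the one with the more positive reduction potential is reduced at the cathode: here that is Au³⁺/Au (+1.495 V); Ag⁺/Ag (+0.806 V) is the anode.
E°cell = E°(cathode) − E°(anode) = +1.495 − (+0.806) = +0.689 V.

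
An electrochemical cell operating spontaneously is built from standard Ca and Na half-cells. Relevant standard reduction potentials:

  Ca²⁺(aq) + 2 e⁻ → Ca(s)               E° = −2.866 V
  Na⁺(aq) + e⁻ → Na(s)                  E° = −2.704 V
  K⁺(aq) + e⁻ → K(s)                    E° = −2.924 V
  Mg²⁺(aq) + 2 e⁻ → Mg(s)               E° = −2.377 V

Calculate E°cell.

Of the two couples in this cell, the one with the more positive reduction potential is reduced at the cathode: here that is Na⁺/Na (−2.704 V); Ca²⁺/Ca (−2.866 V) is the anode.
E°cell = E°(cathode) − E°(anode) = −2.704 − (−2.866) = +0.162 V.

+0.162 V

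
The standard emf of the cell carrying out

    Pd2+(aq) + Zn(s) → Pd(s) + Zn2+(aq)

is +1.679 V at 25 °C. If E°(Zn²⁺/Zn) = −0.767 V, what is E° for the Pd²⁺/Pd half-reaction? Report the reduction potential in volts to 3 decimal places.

In the reaction as written the Pd²⁺/Pd couple is reduced (cathode) and Zn²⁺/Zn is oxidized (anode), so E°cell = E°(Pd²⁺/Pd) − E°(Zn²⁺/Zn).
E°(Pd²⁺/Pd) = E°cell + E°(anode) = +1.679 + (−0.767) = +0.912 V.

+0.912 V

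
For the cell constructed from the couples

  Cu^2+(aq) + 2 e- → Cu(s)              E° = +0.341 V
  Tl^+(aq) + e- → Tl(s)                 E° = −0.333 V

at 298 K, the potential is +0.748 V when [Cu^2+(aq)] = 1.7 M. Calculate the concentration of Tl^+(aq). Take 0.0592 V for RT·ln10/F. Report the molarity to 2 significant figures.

0.073 M

Cu²⁺/Cu is the cathode (higher E°); E°cell = +0.341 − (−0.333) = +0.674 V with n = 2.
From the Nernst equation, log Q = n(E° − E)/0.0592 = 2·(+0.674 − (+0.748))/0.0592 = −2.500.
For Cu^2+(aq) + 2 Tl(s) → Cu(s) + 2 Tl^+(aq), the reaction quotient is Q = [Tl^+(aq)]^2 / [Cu^2+(aq)].
Substituting the known concentrations and solving, log [Tl^+(aq)] = −1.135 and [Tl^+(aq)] = 0.073 M.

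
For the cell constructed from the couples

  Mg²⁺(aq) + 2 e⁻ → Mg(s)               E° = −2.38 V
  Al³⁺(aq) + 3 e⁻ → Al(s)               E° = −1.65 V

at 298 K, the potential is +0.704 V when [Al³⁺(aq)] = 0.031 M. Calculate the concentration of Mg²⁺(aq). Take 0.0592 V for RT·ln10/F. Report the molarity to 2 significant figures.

0.75 M

Al³⁺/Al is the cathode (higher E°); E°cell = −1.65 − (−2.38) = +0.73 V with n = 6.
Rearranging E = E° − (0.0592/n)·log Q gives log Q = 6(+0.73 − (+0.704))/0.0592 = 2.635.
The balanced reaction is 2 Al³⁺(aq) + 3 Mg(s) → 2 Al(s) + 3 Mg²⁺(aq), so Q = [Mg²⁺(aq)]^3 / [Al³⁺(aq)]^2.
Solving for the unknown gives log [Mg²⁺(aq)] = −0.127, so [Mg²⁺(aq)] ≈ 0.75 M.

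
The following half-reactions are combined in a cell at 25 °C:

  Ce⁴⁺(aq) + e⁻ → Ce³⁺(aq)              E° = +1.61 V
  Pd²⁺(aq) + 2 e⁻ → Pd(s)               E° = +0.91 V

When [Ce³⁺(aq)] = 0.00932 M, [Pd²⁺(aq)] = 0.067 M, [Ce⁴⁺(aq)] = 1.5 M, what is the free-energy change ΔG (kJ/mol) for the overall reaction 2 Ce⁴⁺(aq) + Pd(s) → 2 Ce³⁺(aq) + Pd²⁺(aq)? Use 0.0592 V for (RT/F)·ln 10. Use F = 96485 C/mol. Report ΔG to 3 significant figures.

−167 kJ/mol

With Ce⁴⁺/Ce³⁺ reduced at the cathode, E°cell = +1.61 − (+0.91) = +0.70 V and n = 2.
The reaction quotient is ([Ce³⁺(aq)]^2·[Pd²⁺(aq)]) / [Ce⁴⁺(aq)]^2 = 2.59×10^−6; by Nernst, E = +0.70 − (0.0592/2)(−5.587) = +0.8654 V.
Finally ΔG = −nFE = −(2)(96485 C/mol)(+0.8654 V) = −167 kJ/mol.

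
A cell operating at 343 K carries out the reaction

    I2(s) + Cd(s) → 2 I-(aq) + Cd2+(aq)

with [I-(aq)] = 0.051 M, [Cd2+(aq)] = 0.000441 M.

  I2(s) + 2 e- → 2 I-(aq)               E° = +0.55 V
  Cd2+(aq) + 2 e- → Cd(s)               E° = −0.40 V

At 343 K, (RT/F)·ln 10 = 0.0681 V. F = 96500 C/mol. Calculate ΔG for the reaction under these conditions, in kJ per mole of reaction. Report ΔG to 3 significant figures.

−222 kJ/mol

With I₂/I⁻ reduced at the cathode, E°cell = +0.55 − (−0.40) = +0.95 V and n = 2.
Q = [I-(aq)]^2·[Cd2+(aq)] = 1.15×10^−6, so log Q = −5.940 and E = +0.95 − (0.0681/2)(−5.940) = +1.1523 V.
ΔG = −nFE = −(2)(96500)(+1.1523) J/mol = −222 kJ/mol.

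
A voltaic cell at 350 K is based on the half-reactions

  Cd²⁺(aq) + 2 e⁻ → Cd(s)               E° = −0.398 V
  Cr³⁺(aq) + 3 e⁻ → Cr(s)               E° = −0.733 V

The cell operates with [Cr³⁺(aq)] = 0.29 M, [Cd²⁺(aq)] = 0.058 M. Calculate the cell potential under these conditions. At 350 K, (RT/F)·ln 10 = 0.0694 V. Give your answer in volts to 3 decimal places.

+0.305 V

Since E°(Cd²⁺/Cd) > E°(Cr³⁺/Cr), Cd²⁺/Cd serves as the cathode.
E°cell = E°cat − E°an = −0.398 − (−0.733) = +0.335 V; n = 6.
Balancing gives 3 Cd²⁺(aq) + 2 Cr(s) → 3 Cd(s) + 2 Cr³⁺(aq); hence Q = [Cr³⁺(aq)]^2 / [Cd²⁺(aq)]^3 = 431 (log Q = 2.635).
By the Nernst equation, E = +0.335 − (0.0694/6)·(2.635) = +0.305 V.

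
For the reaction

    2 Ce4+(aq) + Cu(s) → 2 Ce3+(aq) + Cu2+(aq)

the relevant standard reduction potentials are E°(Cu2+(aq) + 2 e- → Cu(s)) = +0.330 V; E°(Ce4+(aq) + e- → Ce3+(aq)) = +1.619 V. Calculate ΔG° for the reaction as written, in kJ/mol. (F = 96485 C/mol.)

In the reaction as written Ce4+(aq) is reduced, so the Ce⁴⁺/Ce³⁺ couple is the cathode and Cu²⁺/Cu is the anode.
E°cell = +1.619 − (+0.330) = +1.289 V; balancing electrons gives n = 2.
ΔG° = −nFE°cell = −(2)(96485)(+1.289) J/mol = −249 kJ/mol.

−249 kJ/mol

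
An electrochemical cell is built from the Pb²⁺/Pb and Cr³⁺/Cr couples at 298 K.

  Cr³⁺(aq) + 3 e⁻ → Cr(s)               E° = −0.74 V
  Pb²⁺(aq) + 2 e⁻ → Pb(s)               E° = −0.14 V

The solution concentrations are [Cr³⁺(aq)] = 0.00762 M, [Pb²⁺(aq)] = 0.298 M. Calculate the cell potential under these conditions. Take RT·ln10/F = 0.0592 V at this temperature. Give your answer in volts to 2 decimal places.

+0.63 V

The Pb²⁺/Pb couple has the more positive E°, so it is the cathode; Cr³⁺/Cr is the anode.
E°cell = E°cat − E°an = −0.14 − (−0.74) = +0.60 V; n = 6.
The balanced reaction is 3 Pb²⁺(aq) + 2 Cr(s) → 3 Pb(s) + 2 Cr³⁺(aq), so Q = [Cr³⁺(aq)]^2 / [Pb²⁺(aq)]^3 = 0.00219 and log Q = −2.659.
By the Nernst equation, E = +0.60 − (0.0592/6)·(−2.659) = +0.63 V.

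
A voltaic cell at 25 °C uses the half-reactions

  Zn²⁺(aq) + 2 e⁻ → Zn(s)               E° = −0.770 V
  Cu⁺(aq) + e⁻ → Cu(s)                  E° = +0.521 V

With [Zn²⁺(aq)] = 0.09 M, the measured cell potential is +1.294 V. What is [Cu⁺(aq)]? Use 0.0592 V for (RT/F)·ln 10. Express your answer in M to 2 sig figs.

Cu⁺/Cu is the cathode (higher E°); E°cell = +0.521 − (−0.770) = +1.291 V with n = 2.
From the Nernst equation, log Q = n(E° − E)/0.0592 = 2·(+1.291 − (+1.294))/0.0592 = −0.101.
Balancing electrons gives 2 Cu⁺(aq) + Zn(s) → 2 Cu(s) + Zn²⁺(aq); thus Q = [Zn²⁺(aq)] / [Cu⁺(aq)]^2.
Solving for the unknown gives log [Cu⁺(aq)] = −0.472, so [Cu⁺(aq)] ≈ 0.34 M.

0.34 M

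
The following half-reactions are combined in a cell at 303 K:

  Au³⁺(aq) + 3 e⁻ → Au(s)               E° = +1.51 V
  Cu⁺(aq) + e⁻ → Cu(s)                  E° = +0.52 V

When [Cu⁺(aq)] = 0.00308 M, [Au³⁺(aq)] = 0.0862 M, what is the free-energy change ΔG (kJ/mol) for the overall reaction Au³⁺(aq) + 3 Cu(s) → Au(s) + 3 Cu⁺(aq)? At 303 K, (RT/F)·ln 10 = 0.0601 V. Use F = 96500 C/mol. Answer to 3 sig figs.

−324 kJ/mol

With Au³⁺/Au reduced at the cathode, E°cell = +1.51 − (+0.52) = +0.99 V and n = 3.
Q = [Cu⁺(aq)]^3 / [Au³⁺(aq)] = 3.39×10^−7, so log Q = −6.470 and E = +0.99 − (0.0601/3)(−6.470) = +1.1196 V.
Then ΔG = −nFE = −3 × 96500 × +1.1196 J/mol = −324 kJ/mol.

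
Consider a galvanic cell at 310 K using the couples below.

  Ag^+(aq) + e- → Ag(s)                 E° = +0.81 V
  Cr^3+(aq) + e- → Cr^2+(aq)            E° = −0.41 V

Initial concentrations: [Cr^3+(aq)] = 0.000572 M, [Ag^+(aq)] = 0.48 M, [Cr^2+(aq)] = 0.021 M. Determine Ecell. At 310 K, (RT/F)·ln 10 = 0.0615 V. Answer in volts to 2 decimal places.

+1.30 V

Since E°(Ag⁺/Ag) > E°(Cr³⁺/Cr²⁺), Ag⁺/Ag serves as the cathode.
E°cell = E°cat − E°an = +0.81 − (−0.41) = +1.22 V; n = 1.
The balanced reaction is Ag^+(aq) + Cr^2+(aq) → Ag(s) + Cr^3+(aq), so Q = [Cr^3+(aq)] / ([Ag^+(aq)]·[Cr^2+(aq)]) = 0.0567 and log Q = −1.246.
E = E° − (0.0615/n)·log Q = +1.22 − (0.0615/1)(−1.246) = +1.30 V.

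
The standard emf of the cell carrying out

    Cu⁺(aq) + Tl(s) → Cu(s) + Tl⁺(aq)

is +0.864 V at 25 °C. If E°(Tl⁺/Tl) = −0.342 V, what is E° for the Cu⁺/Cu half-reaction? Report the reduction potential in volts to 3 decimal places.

In the reaction as written the Cu⁺/Cu couple is reduced (cathode) and Tl⁺/Tl is oxidized (anode), so E°cell = E°(Cu⁺/Cu) − E°(Tl⁺/Tl).
E°(Cu⁺/Cu) = E°cell + E°(anode) = +0.864 + (−0.342) = +0.522 V.

+0.522 V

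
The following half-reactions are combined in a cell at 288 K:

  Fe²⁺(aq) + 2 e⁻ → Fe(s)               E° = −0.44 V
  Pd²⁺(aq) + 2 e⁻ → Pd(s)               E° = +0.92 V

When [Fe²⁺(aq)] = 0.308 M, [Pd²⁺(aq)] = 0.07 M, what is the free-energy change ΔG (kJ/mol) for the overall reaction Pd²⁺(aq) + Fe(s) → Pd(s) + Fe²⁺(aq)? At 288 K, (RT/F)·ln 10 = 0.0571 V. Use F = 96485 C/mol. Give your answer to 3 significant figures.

−259 kJ/mol

E°cell = +0.92 − (−0.44) = +1.36 V; the balanced reaction transfers n = 2 electrons.
Q = [Fe²⁺(aq)] / [Pd²⁺(aq)] = 4.4, so log Q = 0.643 and E = +1.36 − (0.0571/2)(0.643) = +1.3416 V.
Finally ΔG = −nFE = −(2)(96485 C/mol)(+1.3416 V) = −259 kJ/mol.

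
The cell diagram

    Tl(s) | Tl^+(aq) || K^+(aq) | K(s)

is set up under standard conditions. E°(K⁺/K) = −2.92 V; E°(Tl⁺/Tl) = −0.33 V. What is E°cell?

−2.59 V

By convention the left-hand electrode in cell notation is the anode (oxidation) and the right-hand electrode is the cathode (reduction).
E°cell = E°(right) − E°(left) = −2.92 − (−0.33) = −2.59 V.
The negative sign shows that, as written, the cell would require an external voltage to drive the reaction.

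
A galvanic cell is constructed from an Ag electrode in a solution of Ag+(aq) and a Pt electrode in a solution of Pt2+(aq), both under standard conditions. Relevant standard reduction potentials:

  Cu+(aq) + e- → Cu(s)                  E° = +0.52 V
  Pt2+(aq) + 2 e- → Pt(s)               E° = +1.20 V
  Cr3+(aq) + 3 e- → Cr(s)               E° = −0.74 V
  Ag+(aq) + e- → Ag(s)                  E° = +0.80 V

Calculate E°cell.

Of the two couples in this cell, the one with the more positive reduction potential is reduced at the cathode: here that is Pt²⁺/Pt (+1.20 V); Ag⁺/Ag (+0.80 V) is the anode.
E°cell = E°(cathode) − E°(anode) = +1.20 − (+0.80) = +0.40 V.

+0.40 V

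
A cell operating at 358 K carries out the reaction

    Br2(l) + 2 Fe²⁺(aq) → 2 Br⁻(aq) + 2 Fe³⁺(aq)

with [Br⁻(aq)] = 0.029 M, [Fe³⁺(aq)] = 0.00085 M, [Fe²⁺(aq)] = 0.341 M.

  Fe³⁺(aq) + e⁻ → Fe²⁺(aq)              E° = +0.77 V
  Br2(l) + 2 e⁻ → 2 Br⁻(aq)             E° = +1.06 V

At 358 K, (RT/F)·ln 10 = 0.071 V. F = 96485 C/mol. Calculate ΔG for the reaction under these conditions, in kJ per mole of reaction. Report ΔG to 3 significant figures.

−113 kJ/mol

E°cell = +1.06 − (+0.77) = +0.29 V; the balanced reaction transfers n = 2 electrons.
The reaction quotient is ([Br⁻(aq)]^2·[Fe³⁺(aq)]^2) / [Fe²⁺(aq)]^2 = 5.23×10^−9; by Nernst, E = +0.29 − (0.071/2)(−8.282) = +0.5840 V.
ΔG = −nFE = −(2)(96485)(+0.5840) J/mol = −113 kJ/mol.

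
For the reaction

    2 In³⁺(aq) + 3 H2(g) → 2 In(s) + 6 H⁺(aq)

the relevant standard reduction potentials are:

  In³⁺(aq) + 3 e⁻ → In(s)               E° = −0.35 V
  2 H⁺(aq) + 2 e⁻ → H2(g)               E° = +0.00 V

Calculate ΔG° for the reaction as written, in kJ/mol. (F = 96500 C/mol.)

+203 kJ/mol

In the reaction as written In³⁺(aq) is reduced, so the In³⁺/In couple is the cathode and 2H⁺/H₂ is the anode.
E°cell = −0.35 − (+0.00) = −0.35 V; balancing electrons gives n = 6.
ΔG° = −nFE°cell = −(6)(96500)(−0.35) J/mol = +203 kJ/mol.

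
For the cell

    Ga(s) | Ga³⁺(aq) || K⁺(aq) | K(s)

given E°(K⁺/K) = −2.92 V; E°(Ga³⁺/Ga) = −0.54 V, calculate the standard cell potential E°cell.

−2.38 V

By convention the left-hand electrode in cell notation is the anode (oxidation) and the right-hand electrode is the cathode (reduction).
E°cell = E°(right) − E°(left) = −2.92 − (−0.54) = −2.38 V.
The negative sign shows that, as written, the cell would require an external voltage to drive the reaction.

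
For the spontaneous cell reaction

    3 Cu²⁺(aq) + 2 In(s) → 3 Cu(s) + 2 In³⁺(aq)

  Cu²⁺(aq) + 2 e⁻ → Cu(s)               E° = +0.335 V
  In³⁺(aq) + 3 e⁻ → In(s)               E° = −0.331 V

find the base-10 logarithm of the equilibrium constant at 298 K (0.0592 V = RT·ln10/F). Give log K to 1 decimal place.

log K = 67.5

The Cu²⁺/Cu couple is reduced (cathode); E°cell = +0.335 − (−0.331) = +0.666 V with n = 6.
At equilibrium E = 0, so log K = nE°cell / 0.0592 = (6)(+0.666) / 0.0592 = 67.5.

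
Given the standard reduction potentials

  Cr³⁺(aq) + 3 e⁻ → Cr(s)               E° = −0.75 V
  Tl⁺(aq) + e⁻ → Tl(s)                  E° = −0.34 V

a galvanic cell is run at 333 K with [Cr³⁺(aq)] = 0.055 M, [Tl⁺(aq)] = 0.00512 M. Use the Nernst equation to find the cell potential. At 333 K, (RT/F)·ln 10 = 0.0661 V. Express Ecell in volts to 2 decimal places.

The Tl⁺/Tl couple has the more positive E°, so it is the cathode; Cr³⁺/Cr is the anode.
E°cell = −0.34 − (−0.75) = +0.41 V, with n = 3 electrons transferred.
Balancing gives 3 Tl⁺(aq) + Cr(s) → 3 Tl(s) + Cr³⁺(aq); hence Q = [Cr³⁺(aq)] / [Tl⁺(aq)]^3 = 4.1×10^5 (log Q = 5.613).
Applying E = E° − (RT ln10/nF)·log Q gives +0.41 − (0.0661/3)(5.613) = +0.29 V.

+0.29 V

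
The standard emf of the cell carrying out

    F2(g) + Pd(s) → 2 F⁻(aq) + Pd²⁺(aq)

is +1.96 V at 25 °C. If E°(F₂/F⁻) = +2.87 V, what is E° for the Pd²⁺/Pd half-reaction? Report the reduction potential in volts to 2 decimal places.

+0.91 V

In the reaction as written the F₂/F⁻ couple is reduced (cathode) and Pd²⁺/Pd is oxidized (anode), so E°cell = E°(F₂/F⁻) − E°(Pd²⁺/Pd).
E°(Pd²⁺/Pd) = E°(cathode) − E°cell = +2.87 − (+1.96) = +0.91 V.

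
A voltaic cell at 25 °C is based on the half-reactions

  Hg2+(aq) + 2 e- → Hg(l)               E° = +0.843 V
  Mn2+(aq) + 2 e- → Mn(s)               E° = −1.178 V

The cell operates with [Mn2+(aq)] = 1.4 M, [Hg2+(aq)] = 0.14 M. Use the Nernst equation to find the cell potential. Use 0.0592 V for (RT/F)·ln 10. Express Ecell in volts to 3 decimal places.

The Hg²⁺/Hg couple has the more positive E°, so it is the cathode; Mn²⁺/Mn is the anode.
E°cell = +0.843 − (−1.178) = +2.021 V, with n = 2 electrons transferred.
Balancing gives Hg2+(aq) + Mn(s) → Hg(l) + Mn2+(aq); hence Q = [Mn2+(aq)] / [Hg2+(aq)] = 10 (log Q = 1.000).
Applying E = E° − (RT ln10/nF)·log Q gives +2.021 − (0.0592/2)(1.000) = +1.991 V.

+1.991 V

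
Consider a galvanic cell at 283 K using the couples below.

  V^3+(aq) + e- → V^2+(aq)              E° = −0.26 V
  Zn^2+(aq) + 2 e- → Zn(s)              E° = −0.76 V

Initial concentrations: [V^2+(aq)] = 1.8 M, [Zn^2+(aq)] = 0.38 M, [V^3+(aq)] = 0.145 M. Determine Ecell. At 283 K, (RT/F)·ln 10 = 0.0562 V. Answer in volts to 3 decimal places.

Since E°(V³⁺/V²⁺) > E°(Zn²⁺/Zn), V³⁺/V²⁺ serves as the cathode.
E°cell = −0.26 − (−0.76) = +0.50 V, with n = 2 electrons transferred.
Balancing gives 2 V^3+(aq) + Zn(s) → 2 V^2+(aq) + Zn^2+(aq); hence Q = ([V^2+(aq)]^2·[Zn^2+(aq)]) / [V^3+(aq)]^2 = 58.6 (log Q = 1.768).
By the Nernst equation, E = +0.50 − (0.0562/2)·(1.768) = +0.450 V.

+0.450 V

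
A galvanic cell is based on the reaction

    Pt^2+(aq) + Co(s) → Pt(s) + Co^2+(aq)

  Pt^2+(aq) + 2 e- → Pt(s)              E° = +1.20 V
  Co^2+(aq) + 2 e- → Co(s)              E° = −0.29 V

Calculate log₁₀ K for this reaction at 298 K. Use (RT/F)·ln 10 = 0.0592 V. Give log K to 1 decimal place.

The Pt²⁺/Pt couple is reduced (cathode); E°cell = +1.20 − (−0.29) = +1.49 V with n = 2.
At equilibrium E = 0, so log K = nE°cell / 0.0592 = (2)(+1.49) / 0.0592 = 50.3.

log K = 50.3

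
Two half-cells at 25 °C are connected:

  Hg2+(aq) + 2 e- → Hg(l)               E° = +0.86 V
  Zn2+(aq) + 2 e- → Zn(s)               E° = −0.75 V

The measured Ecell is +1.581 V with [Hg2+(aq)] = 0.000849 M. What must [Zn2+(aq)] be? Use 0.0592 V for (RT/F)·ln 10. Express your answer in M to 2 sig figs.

0.0081 M

The Hg²⁺/Hg couple has the larger reduction potential, so it is the cathode: E°cell = +0.86 − (−0.75) = +1.61 V and n = 2.
Since E = E° − (0.0592/n)·log Q, log Q = n(E° − E)/0.0592 = 0.980.
Balancing electrons gives Hg2+(aq) + Zn(s) → Hg(l) + Zn2+(aq); thus Q = [Zn2+(aq)] / [Hg2+(aq)].
Substituting the known concentrations and solving, log [Zn2+(aq)] = −2.091 and [Zn2+(aq)] = 0.0081 M.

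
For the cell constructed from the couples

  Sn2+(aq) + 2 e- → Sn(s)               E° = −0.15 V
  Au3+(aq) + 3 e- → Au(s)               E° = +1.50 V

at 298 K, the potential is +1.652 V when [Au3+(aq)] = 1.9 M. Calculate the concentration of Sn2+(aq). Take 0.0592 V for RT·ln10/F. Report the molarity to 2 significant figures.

With Au³⁺/Au at the cathode and Sn²⁺/Sn at the anode, E°cell = +1.50 − (−0.15) = +1.65 V (n = 6).
From the Nernst equation, log Q = n(E° − E)/0.0592 = 6·(+1.65 − (+1.652))/0.0592 = −0.203.
Balancing electrons gives 2 Au3+(aq) + 3 Sn(s) → 2 Au(s) + 3 Sn2+(aq); thus Q = [Sn2+(aq)]^3 / [Au3+(aq)]^2.
Solving for the unknown gives log [Sn2+(aq)] = 0.118, so [Sn2+(aq)] ≈ 1.3 M.

1.3 M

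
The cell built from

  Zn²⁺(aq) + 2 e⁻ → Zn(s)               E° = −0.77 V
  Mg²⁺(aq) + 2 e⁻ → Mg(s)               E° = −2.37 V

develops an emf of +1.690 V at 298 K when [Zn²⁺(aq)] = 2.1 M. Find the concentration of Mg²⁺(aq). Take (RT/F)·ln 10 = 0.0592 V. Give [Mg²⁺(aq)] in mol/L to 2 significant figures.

With Zn²⁺/Zn at the cathode and Mg²⁺/Mg at the anode, E°cell = −0.77 − (−2.37) = +1.60 V (n = 2).
Rearranging E = E° − (0.0592/n)·log Q gives log Q = 2(+1.60 − (+1.690))/0.0592 = −3.041.
Balancing electrons gives Zn²⁺(aq) + Mg(s) → Zn(s) + Mg²⁺(aq); thus Q = [Mg²⁺(aq)] / [Zn²⁺(aq)].
Solving for the unknown gives log [Mg²⁺(aq)] = −2.719, so [Mg²⁺(aq)] ≈ 0.0019 M.

0.0019 M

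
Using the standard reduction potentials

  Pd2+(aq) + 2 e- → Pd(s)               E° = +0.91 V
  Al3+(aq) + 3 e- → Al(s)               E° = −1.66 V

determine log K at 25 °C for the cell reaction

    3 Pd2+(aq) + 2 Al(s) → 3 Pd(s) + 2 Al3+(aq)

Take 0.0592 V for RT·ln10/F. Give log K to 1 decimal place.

log K = 260.5

The Pd²⁺/Pd couple is reduced (cathode); E°cell = +0.91 − (−1.66) = +2.57 V with n = 6.
At equilibrium E = 0, so log K = nE°cell / 0.0592 = (6)(+2.57) / 0.0592 = 260.5.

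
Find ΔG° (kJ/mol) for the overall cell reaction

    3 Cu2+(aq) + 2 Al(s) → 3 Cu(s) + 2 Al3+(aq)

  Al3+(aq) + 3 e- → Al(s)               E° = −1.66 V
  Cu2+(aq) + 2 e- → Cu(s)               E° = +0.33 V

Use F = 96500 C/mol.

In the reaction as written Cu2+(aq) is reduced, so the Cu²⁺/Cu couple is the cathode and Al³⁺/Al is the anode.
E°cell = +0.33 − (−1.66) = +1.99 V; balancing electrons gives n = 6.
ΔG° = −nFE°cell = −(6)(96500)(+1.99) J/mol = −1152 kJ/mol.

−1152 kJ/mol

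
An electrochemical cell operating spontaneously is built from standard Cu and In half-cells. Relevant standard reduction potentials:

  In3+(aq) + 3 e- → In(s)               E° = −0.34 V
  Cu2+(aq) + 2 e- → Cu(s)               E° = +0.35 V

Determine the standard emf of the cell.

+0.69 V

Of the two couples in this cell, the one with the more positive reduction potential is reduced at the cathode: here that is Cu²⁺/Cu (+0.35 V); In³⁺/In (−0.34 V) is the anode.
E°cell = E°(cathode) − E°(anode) = +0.35 − (−0.34) = +0.69 V.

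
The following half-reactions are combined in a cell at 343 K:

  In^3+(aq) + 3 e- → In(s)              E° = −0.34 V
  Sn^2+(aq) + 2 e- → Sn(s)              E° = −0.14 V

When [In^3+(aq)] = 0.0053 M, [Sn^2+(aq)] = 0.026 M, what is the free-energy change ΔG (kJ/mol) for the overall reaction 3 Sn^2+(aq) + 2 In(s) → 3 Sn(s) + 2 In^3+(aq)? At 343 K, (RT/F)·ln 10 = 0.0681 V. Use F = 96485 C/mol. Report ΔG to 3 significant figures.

E°cell = −0.14 − (−0.34) = +0.20 V; the balanced reaction transfers n = 6 electrons.
Q = [In^3+(aq)]^2 / [Sn^2+(aq)]^3 = 1.6, so log Q = 0.204 and E = +0.20 − (0.0681/6)(0.204) = +0.1977 V.
Then ΔG = −nFE = −6 × 96485 × +0.1977 J/mol = −114 kJ/mol.

−114 kJ/mol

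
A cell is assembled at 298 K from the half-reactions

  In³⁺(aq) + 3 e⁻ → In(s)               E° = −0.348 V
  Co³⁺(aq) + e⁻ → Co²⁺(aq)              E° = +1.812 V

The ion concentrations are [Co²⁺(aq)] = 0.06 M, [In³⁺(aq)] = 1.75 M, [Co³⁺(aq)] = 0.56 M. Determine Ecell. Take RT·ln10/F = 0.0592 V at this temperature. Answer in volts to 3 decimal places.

+2.213 V

Co³⁺/Co²⁺ is reduced (cathode, E° = +1.812 V) and In³⁺/In is oxidized (anode).
The standard potential is +1.812 − (−0.348) = +2.160 V and the balanced reaction transfers n = 3 electrons.
Balancing gives 3 Co³⁺(aq) + In(s) → 3 Co²⁺(aq) + In³⁺(aq); hence Q = ([Co²⁺(aq)]^3·[In³⁺(aq)]) / [Co³⁺(aq)]^3 = 0.00215 (log Q = −2.667).
By the Nernst equation, E = +2.160 − (0.0592/3)·(−2.667) = +2.213 V.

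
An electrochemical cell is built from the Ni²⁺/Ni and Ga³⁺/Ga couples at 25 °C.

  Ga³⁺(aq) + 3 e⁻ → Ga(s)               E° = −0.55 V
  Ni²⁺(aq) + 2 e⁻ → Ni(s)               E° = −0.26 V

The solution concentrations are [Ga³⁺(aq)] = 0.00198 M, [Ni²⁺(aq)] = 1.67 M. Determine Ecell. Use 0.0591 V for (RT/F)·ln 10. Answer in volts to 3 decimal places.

The Ni²⁺/Ni couple has the more positive E°, so it is the cathode; Ga³⁺/Ga is the anode.
The standard potential is −0.26 − (−0.55) = +0.29 V and the balanced reaction transfers n = 6 electrons.
The balanced reaction is 3 Ni²⁺(aq) + 2 Ga(s) → 3 Ni(s) + 2 Ga³⁺(aq), so Q = [Ga³⁺(aq)]^2 / [Ni²⁺(aq)]^3 = 8.42×10^−7 and log Q = −6.075.
By the Nernst equation, E = +0.29 − (0.0591/6)·(−6.075) = +0.350 V.

+0.350 V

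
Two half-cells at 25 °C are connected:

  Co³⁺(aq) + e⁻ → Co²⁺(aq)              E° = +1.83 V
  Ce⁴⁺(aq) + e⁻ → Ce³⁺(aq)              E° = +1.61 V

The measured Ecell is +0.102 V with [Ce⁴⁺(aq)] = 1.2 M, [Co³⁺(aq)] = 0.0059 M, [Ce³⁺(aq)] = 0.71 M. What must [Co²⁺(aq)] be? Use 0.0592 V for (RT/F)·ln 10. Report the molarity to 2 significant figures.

With Co³⁺/Co²⁺ at the cathode and Ce⁴⁺/Ce³⁺ at the anode, E°cell = +1.83 − (+1.61) = +0.22 V (n = 1).
Rearranging E = E° − (0.0592/n)·log Q gives log Q = 1(+0.22 − (+0.102))/0.0592 = 1.993.
The balanced reaction is Co³⁺(aq) + Ce³⁺(aq) → Co²⁺(aq) + Ce⁴⁺(aq), so Q = ([Co²⁺(aq)]·[Ce⁴⁺(aq)]) / ([Co³⁺(aq)]·[Ce³⁺(aq)]).
Solving for the unknown gives log [Co²⁺(aq)] = −0.464, so [Co²⁺(aq)] ≈ 0.34 M.

0.34 M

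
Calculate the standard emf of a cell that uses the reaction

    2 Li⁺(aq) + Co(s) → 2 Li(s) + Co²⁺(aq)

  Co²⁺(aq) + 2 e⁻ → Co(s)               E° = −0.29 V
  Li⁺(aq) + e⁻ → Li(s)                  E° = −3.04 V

Li⁺(aq) gains electrons, so the Li⁺/Li couple is the cathode; the Co²⁺/Co couple is the anode.
E°cell = E°(cathode) − E°(anode) = −3.04 − (−0.29) = −2.75 V.

−2.75 V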